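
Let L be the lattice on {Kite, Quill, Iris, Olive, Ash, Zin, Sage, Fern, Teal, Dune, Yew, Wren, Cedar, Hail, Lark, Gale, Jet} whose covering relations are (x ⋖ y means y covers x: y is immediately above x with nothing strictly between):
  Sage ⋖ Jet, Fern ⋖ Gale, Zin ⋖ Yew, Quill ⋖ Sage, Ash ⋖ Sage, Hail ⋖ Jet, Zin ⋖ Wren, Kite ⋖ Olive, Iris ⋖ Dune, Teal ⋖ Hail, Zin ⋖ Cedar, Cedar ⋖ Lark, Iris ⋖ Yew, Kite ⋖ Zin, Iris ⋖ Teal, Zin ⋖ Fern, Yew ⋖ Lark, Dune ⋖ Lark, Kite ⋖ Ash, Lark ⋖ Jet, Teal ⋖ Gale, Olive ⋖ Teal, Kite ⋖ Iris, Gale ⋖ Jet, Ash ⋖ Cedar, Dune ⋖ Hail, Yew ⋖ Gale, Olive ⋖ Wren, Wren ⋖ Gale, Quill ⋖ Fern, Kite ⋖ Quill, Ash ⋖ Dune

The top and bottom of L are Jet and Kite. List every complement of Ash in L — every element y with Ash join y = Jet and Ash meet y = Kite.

Need y with Ash ∨ y = Jet and Ash ∧ y = Kite.
Checking each element gives: Fern, Gale, Wren.

Fern, Gale, Wren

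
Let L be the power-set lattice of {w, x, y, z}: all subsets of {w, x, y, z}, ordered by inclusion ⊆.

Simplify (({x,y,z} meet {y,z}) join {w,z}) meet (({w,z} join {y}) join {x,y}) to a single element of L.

{x,y,z} ∧ {y,z} = {y,z}
{y,z} ∨ {w,z} = {w,y,z}
{w,z} ∨ {y} = {w,y,z}
{w,y,z} ∨ {x,y} = {w,x,y,z}
{w,y,z} ∧ {w,x,y,z} = {w,y,z}

{w,y,z}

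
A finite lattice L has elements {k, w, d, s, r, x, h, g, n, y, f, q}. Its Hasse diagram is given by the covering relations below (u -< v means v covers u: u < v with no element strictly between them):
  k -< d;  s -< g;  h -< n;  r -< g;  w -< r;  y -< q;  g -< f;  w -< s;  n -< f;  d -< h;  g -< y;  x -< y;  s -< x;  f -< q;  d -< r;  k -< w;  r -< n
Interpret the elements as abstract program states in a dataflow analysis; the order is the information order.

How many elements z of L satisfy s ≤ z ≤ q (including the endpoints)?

6

The interval [s, q] = {f, g, q, s, x, y}, which has 6 elements.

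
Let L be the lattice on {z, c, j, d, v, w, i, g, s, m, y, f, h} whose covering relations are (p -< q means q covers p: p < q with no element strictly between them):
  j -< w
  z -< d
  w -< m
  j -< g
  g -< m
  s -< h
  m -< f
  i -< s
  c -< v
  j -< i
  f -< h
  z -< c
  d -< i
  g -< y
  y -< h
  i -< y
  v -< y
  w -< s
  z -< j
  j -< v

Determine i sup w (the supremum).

Common upper bounds of {i, w}: h, s.
The least among these is s.

s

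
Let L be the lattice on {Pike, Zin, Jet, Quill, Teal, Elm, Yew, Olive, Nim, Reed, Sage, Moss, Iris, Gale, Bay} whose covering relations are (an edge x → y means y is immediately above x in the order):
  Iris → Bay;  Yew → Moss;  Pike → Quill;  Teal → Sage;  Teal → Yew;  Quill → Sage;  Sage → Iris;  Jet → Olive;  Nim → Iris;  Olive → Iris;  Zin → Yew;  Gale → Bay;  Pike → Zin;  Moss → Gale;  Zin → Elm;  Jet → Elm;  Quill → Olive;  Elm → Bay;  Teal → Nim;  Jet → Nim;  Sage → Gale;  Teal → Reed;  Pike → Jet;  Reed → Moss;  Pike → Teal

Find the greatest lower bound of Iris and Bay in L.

Iris

Common lower bounds of {Iris, Bay}: Iris, Jet, Nim, Olive, Pike, Quill, Sage, Teal.
The greatest among these is Iris.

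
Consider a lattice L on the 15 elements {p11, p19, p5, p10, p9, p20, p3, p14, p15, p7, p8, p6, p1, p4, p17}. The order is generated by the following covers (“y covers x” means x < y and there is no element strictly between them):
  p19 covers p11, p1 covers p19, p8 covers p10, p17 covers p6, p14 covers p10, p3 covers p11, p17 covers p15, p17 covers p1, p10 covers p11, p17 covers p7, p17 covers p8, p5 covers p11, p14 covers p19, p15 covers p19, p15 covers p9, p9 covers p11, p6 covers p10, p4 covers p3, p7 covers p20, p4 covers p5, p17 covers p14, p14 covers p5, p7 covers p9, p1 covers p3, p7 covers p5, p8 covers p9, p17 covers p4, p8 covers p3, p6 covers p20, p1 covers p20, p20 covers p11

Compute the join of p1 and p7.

Common upper bounds of {p1, p7}: p17.
The least among these is p17.

p17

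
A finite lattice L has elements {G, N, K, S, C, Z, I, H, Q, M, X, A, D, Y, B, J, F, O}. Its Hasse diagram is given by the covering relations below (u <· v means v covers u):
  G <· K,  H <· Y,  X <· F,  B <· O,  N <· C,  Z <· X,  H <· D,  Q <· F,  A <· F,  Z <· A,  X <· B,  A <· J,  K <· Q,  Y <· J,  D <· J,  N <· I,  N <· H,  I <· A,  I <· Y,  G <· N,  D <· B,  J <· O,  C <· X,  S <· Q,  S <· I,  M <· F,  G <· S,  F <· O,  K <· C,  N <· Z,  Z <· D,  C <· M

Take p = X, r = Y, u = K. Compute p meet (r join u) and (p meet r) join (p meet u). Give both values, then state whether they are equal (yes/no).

r join u = O, so p meet (r join u) = X meet O = X.
p meet r = N and p meet u = K, so (p meet r) join (p meet u) = N join K = C.
Equal: no.

X; C; no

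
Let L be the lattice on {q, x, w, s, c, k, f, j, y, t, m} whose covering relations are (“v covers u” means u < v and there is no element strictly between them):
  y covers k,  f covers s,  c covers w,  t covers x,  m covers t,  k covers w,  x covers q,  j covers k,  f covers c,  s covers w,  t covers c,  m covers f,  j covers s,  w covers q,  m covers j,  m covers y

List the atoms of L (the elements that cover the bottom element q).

w, x

The atoms are exactly the elements that cover q: w, x.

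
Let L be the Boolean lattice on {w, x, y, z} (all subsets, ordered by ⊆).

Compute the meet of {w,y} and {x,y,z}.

{y}

Common lower bounds of {{w,y}, {x,y,z}}: {y}, {}.
The greatest among these is {y}.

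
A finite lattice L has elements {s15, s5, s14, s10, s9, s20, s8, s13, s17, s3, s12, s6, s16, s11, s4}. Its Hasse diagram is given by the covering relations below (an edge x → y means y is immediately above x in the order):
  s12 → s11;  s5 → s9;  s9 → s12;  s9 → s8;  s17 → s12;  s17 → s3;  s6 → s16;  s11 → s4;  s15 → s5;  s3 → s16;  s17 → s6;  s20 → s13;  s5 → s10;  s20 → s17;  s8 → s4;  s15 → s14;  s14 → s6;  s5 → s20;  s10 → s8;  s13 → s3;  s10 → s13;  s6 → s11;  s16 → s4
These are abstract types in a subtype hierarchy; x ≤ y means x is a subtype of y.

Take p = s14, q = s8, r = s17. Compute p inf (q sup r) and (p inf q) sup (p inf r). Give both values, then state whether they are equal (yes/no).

q sup r = s4, so p inf (q sup r) = s14 inf s4 = s14.
p inf q = s15 and p inf r = s15, so (p inf q) sup (p inf r) = s15 sup s15 = s15.
Equal: no.

s14; s15; no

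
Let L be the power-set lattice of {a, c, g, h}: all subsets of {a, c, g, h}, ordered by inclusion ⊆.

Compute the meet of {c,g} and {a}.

{}

Common lower bounds of {{c,g}, {a}}: {}.
The greatest among these is {}.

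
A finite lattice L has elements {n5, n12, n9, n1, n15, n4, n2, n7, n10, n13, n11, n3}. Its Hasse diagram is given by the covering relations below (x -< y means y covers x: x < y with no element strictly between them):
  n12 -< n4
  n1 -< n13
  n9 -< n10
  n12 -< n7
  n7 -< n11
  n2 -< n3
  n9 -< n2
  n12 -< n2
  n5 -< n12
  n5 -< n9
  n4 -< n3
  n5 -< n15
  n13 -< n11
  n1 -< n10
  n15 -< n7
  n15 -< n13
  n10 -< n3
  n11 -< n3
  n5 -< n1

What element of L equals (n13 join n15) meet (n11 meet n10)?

n13 ∨ n15 = n13
n11 ∧ n10 = n1
n13 ∧ n1 = n1

n1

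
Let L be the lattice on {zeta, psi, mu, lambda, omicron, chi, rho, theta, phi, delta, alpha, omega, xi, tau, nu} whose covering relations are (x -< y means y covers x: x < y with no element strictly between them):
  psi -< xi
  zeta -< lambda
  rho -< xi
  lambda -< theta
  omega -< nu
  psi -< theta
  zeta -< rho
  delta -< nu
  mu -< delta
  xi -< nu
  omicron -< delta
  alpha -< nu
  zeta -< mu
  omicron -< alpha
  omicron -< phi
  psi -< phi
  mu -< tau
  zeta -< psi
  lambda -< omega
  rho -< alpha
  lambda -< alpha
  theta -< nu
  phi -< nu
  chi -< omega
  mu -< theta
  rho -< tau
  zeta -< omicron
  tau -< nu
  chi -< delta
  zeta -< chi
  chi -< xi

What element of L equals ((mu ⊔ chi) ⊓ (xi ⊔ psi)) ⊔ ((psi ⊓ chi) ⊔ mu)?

delta

mu ∨ chi = delta
xi ∨ psi = xi
delta ∧ xi = chi
psi ∧ chi = zeta
zeta ∨ mu = mu
chi ∨ mu = delta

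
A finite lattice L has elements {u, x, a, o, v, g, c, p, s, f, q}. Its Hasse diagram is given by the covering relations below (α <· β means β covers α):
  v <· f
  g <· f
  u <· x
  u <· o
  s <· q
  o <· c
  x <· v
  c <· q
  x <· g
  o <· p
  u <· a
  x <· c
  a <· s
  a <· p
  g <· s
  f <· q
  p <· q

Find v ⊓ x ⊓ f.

Common lower bounds of {v, x, f}: u, x.
The greatest among these is x.

x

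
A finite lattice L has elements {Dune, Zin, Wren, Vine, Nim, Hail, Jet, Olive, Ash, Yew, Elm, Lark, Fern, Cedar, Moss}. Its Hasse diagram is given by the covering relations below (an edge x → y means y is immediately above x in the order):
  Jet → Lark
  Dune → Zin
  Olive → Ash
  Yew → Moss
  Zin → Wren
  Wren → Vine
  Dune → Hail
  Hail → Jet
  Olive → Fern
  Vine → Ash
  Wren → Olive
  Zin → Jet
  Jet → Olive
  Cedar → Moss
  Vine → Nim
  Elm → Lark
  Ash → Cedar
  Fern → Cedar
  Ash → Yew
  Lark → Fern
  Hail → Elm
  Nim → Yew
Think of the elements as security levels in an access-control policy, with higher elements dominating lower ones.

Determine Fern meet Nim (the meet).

Wren

Common lower bounds of {Fern, Nim}: Dune, Wren, Zin.
The greatest among these is Wren.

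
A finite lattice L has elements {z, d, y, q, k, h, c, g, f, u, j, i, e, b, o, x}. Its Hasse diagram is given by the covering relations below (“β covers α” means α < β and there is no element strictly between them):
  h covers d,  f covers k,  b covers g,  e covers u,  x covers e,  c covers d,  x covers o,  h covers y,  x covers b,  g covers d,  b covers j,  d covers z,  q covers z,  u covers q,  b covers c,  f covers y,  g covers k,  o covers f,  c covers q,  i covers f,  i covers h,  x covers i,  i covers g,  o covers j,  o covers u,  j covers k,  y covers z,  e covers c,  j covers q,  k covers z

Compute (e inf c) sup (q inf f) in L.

e ∧ c = c
q ∧ f = z
c ∨ z = c

c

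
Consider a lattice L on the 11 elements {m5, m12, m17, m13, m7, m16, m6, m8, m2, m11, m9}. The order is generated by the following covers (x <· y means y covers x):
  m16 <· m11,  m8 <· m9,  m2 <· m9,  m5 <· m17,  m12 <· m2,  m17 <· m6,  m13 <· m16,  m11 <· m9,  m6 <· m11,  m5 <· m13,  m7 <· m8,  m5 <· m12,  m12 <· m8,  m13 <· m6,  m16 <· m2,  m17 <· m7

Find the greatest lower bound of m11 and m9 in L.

Common lower bounds of {m11, m9}: m11, m13, m16, m17, m5, m6.
The greatest among these is m11.

m11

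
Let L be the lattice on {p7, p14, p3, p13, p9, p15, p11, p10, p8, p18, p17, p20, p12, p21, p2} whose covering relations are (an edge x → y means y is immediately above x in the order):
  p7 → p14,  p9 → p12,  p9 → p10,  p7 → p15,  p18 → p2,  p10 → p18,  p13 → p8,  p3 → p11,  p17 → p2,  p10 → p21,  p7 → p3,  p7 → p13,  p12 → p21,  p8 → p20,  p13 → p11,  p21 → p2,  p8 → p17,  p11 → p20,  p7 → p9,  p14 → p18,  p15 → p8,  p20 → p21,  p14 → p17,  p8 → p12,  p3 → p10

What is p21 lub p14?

Common upper bounds of {p21, p14}: p2.
The least among these is p2.

p2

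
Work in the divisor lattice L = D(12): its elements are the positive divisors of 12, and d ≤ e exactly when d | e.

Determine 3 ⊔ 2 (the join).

6

Common upper bounds of {3, 2}: 12, 6.
The least among these is 6.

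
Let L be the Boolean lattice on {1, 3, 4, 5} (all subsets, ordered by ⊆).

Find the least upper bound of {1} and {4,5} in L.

Common upper bounds of {{1}, {4,5}}: {1,3,4,5}, {1,4,5}.
The least among these is {1,4,5}.

{1,4,5}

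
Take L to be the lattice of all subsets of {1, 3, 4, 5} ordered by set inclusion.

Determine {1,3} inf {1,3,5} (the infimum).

Under ⊆, meet is intersection: {1,3} ∩ {1,3,5} = {1,3}.

{1,3}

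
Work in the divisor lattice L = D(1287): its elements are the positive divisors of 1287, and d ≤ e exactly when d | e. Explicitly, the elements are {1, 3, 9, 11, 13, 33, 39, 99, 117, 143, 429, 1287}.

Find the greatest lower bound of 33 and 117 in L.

In the divisibility order, the meet is the greatest common divisor: gcd(33, 117) = 3.

3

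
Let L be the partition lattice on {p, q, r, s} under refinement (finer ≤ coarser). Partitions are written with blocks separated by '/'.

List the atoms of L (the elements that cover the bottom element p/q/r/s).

The atoms are exactly the elements that cover p/q/r/s: p/q/rs, p/qr/s, p/qs/r, pq/r/s, pr/q/s, ps/q/r.

p/q/rs, p/qr/s, p/qs/r, pq/r/s, pr/q/s, ps/q/r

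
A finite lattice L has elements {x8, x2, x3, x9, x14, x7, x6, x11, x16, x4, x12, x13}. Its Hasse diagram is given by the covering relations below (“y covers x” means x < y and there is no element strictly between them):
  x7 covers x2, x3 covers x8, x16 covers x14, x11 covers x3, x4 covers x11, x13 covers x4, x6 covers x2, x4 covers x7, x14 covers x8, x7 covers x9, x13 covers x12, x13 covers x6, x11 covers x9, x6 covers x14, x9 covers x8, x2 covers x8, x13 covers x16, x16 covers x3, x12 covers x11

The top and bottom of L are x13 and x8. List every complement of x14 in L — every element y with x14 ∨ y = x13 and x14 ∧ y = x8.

Need y with x14 ∨ y = x13 and x14 ∧ y = x8.
Checking each element gives: x11, x12, x4, x7, x9.

x11, x12, x4, x7, x9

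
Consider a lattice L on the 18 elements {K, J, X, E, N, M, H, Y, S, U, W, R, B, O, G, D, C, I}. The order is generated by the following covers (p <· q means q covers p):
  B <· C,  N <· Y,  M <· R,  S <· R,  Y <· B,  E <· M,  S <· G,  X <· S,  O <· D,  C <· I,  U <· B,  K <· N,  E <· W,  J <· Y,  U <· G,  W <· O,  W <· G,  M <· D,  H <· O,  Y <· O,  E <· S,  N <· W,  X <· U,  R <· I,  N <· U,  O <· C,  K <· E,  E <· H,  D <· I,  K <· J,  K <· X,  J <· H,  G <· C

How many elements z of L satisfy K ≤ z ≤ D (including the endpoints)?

The interval [K, D] = {D, E, H, J, K, M, N, O, W, Y}, which has 10 elements.

10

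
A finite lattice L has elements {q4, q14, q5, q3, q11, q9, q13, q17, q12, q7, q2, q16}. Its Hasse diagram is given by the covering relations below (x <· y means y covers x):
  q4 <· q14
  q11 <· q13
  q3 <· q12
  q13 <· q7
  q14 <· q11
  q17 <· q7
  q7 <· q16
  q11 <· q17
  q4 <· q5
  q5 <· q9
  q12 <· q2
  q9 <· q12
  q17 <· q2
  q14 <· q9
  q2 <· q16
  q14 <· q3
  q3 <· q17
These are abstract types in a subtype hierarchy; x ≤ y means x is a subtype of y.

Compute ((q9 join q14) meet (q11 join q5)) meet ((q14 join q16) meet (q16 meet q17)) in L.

q14

q9 ∨ q14 = q9
q11 ∨ q5 = q2
q9 ∧ q2 = q9
q14 ∨ q16 = q16
q16 ∧ q17 = q17
q16 ∧ q17 = q17
q9 ∧ q17 = q14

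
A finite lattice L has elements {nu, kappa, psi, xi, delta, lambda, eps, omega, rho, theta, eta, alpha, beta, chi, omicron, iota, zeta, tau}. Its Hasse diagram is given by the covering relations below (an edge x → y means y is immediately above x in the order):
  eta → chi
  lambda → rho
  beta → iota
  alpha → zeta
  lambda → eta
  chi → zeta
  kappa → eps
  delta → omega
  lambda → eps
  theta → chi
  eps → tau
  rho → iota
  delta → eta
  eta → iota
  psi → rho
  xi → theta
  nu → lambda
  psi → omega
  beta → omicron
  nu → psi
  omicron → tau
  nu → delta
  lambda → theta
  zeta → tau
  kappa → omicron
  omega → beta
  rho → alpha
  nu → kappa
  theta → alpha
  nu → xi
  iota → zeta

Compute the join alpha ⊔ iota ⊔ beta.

Common upper bounds of {alpha, iota, beta}: tau, zeta.
The least among these is zeta.

zeta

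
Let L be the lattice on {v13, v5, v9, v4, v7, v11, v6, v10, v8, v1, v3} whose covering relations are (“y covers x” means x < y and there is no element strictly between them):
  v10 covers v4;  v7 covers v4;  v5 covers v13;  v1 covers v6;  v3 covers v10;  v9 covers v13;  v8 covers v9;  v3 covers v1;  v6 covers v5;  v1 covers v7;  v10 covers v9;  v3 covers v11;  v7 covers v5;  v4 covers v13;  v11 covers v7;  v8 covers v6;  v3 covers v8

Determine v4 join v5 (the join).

Common upper bounds of {v4, v5}: v1, v11, v3, v7.
The least among these is v7.

v7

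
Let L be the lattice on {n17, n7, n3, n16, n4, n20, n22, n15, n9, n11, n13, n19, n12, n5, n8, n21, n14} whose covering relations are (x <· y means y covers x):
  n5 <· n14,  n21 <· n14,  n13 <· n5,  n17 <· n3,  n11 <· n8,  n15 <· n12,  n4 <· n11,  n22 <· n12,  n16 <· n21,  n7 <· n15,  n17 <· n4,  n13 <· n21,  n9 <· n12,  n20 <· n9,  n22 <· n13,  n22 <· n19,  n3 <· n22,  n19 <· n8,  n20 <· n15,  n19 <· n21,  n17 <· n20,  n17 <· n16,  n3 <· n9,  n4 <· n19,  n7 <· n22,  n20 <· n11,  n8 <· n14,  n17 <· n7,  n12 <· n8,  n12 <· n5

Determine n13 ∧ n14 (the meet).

Common lower bounds of {n13, n14}: n13, n17, n22, n3, n7.
The greatest among these is n13.

n13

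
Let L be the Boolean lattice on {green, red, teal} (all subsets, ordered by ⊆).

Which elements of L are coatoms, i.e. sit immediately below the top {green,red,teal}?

{green,red}, {green,teal}, {red,teal}

The coatoms are exactly the elements covered by {green,red,teal}: {green,red}, {green,teal}, {red,teal}.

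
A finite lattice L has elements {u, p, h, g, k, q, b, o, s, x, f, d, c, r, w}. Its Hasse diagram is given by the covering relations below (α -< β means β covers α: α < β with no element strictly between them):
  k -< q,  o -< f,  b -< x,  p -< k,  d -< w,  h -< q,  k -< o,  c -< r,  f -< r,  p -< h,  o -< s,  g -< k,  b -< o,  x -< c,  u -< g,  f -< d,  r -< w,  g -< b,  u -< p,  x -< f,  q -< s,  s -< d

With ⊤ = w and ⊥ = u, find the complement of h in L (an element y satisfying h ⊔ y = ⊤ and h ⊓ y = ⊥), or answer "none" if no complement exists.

c

Need y with h ∨ y = w and h ∧ y = u.
Checking each element gives: c.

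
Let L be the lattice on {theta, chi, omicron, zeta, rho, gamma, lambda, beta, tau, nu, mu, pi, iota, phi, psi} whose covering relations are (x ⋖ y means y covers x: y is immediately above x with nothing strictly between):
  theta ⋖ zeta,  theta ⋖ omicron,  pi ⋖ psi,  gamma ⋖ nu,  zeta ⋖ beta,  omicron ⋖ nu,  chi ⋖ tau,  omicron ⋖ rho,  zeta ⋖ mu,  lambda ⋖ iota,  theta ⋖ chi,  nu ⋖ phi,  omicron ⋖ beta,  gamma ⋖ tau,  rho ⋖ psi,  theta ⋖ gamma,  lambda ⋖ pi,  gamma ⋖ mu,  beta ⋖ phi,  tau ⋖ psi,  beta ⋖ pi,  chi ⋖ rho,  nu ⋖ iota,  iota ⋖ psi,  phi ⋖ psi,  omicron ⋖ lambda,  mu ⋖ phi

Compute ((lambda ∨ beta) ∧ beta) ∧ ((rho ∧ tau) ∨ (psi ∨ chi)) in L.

beta

lambda ∨ beta = pi
pi ∧ beta = beta
rho ∧ tau = chi
psi ∨ chi = psi
chi ∨ psi = psi
beta ∧ psi = beta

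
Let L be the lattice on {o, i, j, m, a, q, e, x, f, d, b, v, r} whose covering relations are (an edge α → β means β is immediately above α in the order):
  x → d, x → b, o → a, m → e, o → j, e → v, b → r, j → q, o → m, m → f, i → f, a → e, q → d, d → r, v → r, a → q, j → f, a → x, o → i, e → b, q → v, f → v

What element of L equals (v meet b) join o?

v ∧ b = e
e ∨ o = e

e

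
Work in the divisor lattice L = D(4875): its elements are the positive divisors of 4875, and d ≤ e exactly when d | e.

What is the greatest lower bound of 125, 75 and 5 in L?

5

In the divisibility order, the meet is the greatest common divisor: gcd(125, 75, 5) = 5.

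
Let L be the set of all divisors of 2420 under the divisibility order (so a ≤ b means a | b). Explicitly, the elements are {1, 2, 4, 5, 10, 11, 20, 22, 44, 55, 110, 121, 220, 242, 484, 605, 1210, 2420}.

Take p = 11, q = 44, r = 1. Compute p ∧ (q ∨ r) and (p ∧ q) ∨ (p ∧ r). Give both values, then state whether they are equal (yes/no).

11; 11; yes

q ∨ r = 44, so p ∧ (q ∨ r) = 11 ∧ 44 = 11.
p ∧ q = 11 and p ∧ r = 1, so (p ∧ q) ∨ (p ∧ r) = 11 ∨ 1 = 11.
Equal: yes.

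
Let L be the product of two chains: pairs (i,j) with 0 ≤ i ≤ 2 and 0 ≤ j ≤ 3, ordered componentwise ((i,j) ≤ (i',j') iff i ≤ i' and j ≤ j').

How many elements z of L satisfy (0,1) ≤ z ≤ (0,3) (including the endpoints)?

3

The interval [(0,1), (0,3)] = {(0,1), (0,2), (0,3)}, which has 3 elements.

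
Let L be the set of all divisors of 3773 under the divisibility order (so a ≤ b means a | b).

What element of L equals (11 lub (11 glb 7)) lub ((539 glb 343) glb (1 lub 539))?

539

11 ∧ 7 = 1
11 ∨ 1 = 11
539 ∧ 343 = 49
1 ∨ 539 = 539
49 ∧ 539 = 49
11 ∨ 49 = 539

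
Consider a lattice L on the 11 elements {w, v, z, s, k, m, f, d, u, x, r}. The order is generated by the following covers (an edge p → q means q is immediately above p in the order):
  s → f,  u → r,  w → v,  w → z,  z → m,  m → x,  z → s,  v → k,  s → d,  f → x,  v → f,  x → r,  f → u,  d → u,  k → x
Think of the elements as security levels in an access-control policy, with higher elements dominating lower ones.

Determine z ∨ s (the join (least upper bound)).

s

Common upper bounds of {z, s}: d, f, r, s, u, x.
The least among these is s.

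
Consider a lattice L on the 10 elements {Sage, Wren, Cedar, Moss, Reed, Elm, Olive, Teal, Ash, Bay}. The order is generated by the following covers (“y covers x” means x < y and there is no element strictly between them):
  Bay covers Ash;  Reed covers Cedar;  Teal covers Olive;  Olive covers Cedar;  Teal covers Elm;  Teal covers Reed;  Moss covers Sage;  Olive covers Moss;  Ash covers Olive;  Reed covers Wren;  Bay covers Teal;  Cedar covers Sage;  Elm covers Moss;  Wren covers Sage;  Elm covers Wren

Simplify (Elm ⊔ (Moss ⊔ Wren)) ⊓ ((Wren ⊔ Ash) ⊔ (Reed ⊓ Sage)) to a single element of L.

Elm

Moss ∨ Wren = Elm
Elm ∨ Elm = Elm
Wren ∨ Ash = Bay
Reed ∧ Sage = Sage
Bay ∨ Sage = Bay
Elm ∧ Bay = Elm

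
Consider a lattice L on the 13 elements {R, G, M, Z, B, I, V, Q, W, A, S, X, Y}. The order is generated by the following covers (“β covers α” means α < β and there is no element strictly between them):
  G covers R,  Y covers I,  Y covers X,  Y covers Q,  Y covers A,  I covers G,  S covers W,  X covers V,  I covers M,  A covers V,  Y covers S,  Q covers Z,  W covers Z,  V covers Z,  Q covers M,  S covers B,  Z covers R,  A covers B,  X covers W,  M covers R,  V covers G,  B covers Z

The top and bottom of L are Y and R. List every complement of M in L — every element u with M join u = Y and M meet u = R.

A, B, S, V, W, X

Need u with M ∨ u = Y and M ∧ u = R.
Checking each element gives: A, B, S, V, W, X.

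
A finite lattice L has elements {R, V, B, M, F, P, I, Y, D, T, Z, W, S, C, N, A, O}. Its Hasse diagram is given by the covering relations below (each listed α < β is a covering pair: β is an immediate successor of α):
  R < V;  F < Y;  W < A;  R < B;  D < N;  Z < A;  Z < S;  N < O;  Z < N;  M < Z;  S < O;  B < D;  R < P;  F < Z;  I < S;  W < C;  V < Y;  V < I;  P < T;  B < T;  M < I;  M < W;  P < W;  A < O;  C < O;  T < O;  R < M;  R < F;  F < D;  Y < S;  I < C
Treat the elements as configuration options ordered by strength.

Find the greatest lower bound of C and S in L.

I

Common lower bounds of {C, S}: I, M, R, V.
The greatest among these is I.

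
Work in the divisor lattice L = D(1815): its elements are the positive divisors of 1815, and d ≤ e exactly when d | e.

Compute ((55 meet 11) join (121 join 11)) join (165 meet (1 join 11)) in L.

121

55 ∧ 11 = 11
121 ∨ 11 = 121
11 ∨ 121 = 121
1 ∨ 11 = 11
165 ∧ 11 = 11
121 ∨ 11 = 121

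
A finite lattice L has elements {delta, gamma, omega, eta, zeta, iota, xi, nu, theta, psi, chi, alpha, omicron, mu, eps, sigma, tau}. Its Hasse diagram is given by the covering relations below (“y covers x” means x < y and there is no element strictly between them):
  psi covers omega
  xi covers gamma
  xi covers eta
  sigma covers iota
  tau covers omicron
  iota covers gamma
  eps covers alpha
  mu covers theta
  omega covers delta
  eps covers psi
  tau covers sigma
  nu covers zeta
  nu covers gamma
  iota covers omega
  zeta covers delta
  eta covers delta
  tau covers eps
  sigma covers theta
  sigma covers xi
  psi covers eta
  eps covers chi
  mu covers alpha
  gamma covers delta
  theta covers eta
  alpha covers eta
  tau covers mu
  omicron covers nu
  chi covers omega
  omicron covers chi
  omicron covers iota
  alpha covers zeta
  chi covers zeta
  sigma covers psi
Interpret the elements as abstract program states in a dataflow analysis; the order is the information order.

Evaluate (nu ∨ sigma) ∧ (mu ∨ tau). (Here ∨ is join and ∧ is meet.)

nu ∨ sigma = tau
mu ∨ tau = tau
tau ∧ tau = tau

tau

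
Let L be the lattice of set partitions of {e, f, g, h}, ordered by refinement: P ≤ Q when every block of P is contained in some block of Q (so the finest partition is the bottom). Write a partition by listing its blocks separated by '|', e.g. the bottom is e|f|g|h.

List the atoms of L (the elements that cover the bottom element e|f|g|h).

The atoms are exactly the elements that cover e|f|g|h: ef|g|h, eg|f|h, eh|f|g, e|fg|h, e|fh|g, e|f|gh.

ef|g|h, eg|f|h, eh|f|g, e|fg|h, e|fh|g, e|f|gh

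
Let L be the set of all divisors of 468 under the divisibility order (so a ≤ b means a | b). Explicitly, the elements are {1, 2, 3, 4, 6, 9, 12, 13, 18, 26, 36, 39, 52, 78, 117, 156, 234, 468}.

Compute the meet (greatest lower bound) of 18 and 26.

2

In the divisibility order, the meet is the greatest common divisor: gcd(18, 26) = 2.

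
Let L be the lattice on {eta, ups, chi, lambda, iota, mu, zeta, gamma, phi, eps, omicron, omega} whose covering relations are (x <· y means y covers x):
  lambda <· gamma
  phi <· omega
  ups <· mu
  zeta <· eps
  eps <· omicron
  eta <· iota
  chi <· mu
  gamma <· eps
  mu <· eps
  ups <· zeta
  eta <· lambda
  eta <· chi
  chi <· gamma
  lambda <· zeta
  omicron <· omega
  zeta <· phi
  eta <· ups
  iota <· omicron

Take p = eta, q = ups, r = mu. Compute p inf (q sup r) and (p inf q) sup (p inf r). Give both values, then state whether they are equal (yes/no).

q sup r = mu, so p inf (q sup r) = eta inf mu = eta.
p inf q = eta and p inf r = eta, so (p inf q) sup (p inf r) = eta sup eta = eta.
Equal: yes.

eta; eta; yes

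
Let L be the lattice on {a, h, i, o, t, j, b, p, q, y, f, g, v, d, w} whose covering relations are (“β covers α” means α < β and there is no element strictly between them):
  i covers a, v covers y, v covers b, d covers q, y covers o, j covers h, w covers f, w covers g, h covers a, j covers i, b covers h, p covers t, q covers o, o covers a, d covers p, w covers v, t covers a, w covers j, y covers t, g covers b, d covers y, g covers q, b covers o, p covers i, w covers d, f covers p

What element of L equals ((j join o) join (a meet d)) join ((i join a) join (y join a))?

j ∨ o = w
a ∧ d = a
w ∨ a = w
i ∨ a = i
y ∨ a = y
i ∨ y = d
w ∨ d = w

w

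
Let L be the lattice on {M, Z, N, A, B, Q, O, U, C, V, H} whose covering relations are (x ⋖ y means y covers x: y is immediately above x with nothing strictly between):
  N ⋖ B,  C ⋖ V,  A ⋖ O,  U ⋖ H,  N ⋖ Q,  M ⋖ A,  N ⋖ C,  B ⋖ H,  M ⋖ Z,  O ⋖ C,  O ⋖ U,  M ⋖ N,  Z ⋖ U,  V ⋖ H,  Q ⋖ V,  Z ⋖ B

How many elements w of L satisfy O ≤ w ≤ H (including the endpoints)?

5

The interval [O, H] = {C, H, O, U, V}, which has 5 elements.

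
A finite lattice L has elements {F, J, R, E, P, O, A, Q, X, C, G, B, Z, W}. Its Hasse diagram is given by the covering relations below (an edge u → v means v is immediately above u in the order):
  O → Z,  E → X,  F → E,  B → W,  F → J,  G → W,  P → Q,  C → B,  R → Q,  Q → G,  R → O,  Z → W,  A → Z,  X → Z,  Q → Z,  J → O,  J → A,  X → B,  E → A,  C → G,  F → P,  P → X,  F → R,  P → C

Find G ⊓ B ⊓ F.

F

Common lower bounds of {G, B, F}: F.
The greatest among these is F.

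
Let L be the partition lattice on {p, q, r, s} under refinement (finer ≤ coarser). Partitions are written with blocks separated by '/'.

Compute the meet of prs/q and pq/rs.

The meet (common refinement) of prs/q and pq/rs intersects blocks pairwise, giving p/q/rs.

p/q/rs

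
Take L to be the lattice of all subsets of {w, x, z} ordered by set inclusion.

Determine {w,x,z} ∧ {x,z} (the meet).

Under ⊆, meet is intersection: {w,x,z} ∩ {x,z} = {x,z}.

{x,z}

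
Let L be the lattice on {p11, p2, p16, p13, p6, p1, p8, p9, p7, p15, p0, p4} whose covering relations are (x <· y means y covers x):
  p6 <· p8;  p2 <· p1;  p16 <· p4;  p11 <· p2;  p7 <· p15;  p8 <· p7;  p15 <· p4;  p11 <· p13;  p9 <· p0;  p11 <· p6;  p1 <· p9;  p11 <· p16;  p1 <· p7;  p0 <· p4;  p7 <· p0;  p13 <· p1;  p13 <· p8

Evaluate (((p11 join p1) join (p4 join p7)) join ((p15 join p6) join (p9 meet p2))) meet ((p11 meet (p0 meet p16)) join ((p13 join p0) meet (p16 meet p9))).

p11

p11 ∨ p1 = p1
p4 ∨ p7 = p4
p1 ∨ p4 = p4
p15 ∨ p6 = p15
p9 ∧ p2 = p2
p15 ∨ p2 = p15
p4 ∨ p15 = p4
p0 ∧ p16 = p11
p11 ∧ p11 = p11
p13 ∨ p0 = p0
p16 ∧ p9 = p11
p0 ∧ p11 = p11
p11 ∨ p11 = p11
p4 ∧ p11 = p11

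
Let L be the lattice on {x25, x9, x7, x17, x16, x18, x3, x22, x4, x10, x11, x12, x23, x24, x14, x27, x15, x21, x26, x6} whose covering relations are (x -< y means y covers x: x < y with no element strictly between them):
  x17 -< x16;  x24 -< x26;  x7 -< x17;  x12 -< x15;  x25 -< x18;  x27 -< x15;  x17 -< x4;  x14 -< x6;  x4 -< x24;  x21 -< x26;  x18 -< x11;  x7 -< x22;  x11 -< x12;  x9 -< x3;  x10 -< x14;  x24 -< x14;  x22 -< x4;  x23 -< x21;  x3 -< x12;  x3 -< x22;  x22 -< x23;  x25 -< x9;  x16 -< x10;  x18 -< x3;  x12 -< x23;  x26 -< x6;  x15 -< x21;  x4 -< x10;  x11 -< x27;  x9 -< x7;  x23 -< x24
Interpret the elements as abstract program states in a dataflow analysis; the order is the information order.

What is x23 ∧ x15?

x12

Common lower bounds of {x23, x15}: x11, x12, x18, x25, x3, x9.
The greatest among these is x12.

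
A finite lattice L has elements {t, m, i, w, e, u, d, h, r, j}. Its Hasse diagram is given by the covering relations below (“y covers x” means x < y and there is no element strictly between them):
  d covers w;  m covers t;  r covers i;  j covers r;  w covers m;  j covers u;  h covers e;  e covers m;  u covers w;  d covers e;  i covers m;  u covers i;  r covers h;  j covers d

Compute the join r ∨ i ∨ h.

Common upper bounds of {r, i, h}: j, r.
The least among these is r.

r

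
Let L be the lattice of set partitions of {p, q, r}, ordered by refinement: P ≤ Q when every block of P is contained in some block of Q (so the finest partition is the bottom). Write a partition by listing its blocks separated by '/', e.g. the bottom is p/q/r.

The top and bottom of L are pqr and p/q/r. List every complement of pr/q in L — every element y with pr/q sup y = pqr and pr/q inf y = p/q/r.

Need y with pr/q ∨ y = pqr and pr/q ∧ y = p/q/r.
Checking each element gives: p/qr, pq/r.

p/qr, pq/r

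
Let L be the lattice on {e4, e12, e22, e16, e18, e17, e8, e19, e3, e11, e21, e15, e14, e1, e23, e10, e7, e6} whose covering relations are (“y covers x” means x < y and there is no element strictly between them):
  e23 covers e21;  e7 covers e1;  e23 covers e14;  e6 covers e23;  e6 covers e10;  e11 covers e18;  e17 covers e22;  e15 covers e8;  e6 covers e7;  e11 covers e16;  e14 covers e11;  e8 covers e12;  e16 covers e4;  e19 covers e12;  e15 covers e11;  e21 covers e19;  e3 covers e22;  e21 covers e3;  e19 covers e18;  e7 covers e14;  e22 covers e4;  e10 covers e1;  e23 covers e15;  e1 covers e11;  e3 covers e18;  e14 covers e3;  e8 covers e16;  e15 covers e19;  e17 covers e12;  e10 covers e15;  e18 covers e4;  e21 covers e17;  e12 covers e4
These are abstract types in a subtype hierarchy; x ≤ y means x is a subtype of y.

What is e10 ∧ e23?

Common lower bounds of {e10, e23}: e11, e12, e15, e16, e18, e19, e4, e8.
The greatest among these is e15.

e15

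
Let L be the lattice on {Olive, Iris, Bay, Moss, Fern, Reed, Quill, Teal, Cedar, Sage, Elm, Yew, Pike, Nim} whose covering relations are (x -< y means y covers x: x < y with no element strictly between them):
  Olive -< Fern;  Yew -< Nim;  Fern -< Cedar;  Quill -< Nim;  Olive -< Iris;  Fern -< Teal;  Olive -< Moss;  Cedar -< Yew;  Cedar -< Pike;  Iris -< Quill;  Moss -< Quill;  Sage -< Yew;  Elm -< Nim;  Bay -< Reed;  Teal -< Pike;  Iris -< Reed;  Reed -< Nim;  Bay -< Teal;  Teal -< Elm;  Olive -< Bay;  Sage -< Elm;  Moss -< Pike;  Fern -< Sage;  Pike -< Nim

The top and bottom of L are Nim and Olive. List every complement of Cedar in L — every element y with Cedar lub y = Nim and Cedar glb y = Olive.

Need y with Cedar ∨ y = Nim and Cedar ∧ y = Olive.
Checking each element gives: Iris, Quill, Reed.

Iris, Quill, Reed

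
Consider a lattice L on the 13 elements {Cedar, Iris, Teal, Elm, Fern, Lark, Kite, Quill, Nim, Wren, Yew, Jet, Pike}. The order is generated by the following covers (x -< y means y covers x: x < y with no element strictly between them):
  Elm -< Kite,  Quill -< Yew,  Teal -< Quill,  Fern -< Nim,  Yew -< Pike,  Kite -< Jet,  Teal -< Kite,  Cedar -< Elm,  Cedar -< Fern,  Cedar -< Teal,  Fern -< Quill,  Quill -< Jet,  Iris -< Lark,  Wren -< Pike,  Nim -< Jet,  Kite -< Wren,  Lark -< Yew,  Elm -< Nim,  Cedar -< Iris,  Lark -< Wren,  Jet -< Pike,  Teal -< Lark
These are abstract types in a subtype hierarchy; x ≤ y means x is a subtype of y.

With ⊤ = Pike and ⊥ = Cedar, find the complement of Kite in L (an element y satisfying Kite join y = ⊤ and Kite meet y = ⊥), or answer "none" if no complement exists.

For every candidate y, either Kite ∨ y ≠ Pike or Kite ∧ y ≠ Cedar; no complement exists.

none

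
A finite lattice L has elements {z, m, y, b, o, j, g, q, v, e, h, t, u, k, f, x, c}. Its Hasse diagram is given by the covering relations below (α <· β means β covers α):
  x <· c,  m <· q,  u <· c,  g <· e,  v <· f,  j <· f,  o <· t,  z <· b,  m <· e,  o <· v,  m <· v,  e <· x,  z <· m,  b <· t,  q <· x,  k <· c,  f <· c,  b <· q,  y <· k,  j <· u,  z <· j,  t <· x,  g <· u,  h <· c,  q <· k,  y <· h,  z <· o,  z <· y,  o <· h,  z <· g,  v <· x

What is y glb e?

z

Common lower bounds of {y, e}: z.
The greatest among these is z.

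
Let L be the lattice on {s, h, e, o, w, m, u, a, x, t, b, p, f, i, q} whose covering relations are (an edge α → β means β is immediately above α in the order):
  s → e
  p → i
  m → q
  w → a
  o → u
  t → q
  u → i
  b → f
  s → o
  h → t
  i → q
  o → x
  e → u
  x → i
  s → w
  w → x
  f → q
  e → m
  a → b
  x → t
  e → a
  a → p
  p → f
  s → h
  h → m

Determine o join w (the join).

x

Common upper bounds of {o, w}: i, q, t, x.
The least among these is x.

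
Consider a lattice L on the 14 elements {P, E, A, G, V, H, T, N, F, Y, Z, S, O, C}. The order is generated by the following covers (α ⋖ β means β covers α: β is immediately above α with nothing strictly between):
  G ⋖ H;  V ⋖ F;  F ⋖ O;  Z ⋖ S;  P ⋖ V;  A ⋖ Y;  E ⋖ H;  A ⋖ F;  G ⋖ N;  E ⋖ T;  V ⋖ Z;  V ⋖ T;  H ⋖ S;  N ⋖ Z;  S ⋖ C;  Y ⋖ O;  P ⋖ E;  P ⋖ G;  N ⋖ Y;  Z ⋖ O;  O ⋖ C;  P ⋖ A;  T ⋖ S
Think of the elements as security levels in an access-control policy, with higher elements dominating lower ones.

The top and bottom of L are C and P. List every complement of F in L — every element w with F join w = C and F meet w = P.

E, H

Need w with F ∨ w = C and F ∧ w = P.
Checking each element gives: E, H.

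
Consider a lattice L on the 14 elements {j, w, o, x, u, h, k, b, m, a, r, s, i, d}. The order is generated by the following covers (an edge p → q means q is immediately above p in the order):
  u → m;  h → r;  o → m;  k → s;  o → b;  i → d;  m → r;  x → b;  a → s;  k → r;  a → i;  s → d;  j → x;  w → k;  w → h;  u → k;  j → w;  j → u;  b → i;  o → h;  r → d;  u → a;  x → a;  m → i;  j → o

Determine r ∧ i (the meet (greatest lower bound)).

m

Common lower bounds of {r, i}: j, m, o, u.
The greatest among these is m.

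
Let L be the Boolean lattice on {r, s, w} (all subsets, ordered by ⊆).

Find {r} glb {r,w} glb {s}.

Common lower bounds of {{r}, {r,w}, {s}}: ∅.
The greatest among these is ∅.

∅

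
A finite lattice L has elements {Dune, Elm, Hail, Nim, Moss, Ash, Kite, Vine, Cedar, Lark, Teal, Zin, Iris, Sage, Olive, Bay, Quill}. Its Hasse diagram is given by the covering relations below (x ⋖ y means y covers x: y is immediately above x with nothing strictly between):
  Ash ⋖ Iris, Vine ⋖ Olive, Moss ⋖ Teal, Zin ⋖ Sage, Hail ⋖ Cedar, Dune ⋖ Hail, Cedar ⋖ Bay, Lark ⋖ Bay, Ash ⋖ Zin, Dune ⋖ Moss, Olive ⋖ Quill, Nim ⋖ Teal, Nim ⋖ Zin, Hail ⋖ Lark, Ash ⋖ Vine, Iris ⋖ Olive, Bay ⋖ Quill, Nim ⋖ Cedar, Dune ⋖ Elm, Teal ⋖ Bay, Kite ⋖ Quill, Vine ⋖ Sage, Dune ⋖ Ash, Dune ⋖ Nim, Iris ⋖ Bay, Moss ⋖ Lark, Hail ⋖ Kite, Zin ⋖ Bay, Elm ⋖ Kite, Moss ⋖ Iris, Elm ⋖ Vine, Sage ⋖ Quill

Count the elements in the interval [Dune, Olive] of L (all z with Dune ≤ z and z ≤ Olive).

The interval [Dune, Olive] = {Ash, Dune, Elm, Iris, Moss, Olive, Vine}, which has 7 elements.

7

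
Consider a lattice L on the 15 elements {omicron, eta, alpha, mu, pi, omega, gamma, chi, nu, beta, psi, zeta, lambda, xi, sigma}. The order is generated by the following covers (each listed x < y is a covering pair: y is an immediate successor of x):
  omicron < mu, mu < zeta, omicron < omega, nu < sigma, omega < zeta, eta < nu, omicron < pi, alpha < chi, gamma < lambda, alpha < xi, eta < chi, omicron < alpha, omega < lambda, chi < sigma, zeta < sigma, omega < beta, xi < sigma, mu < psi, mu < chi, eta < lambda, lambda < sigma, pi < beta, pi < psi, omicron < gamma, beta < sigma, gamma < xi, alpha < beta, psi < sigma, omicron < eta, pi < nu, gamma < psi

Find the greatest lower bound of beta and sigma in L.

Common lower bounds of {beta, sigma}: alpha, beta, omega, omicron, pi.
The greatest among these is beta.

beta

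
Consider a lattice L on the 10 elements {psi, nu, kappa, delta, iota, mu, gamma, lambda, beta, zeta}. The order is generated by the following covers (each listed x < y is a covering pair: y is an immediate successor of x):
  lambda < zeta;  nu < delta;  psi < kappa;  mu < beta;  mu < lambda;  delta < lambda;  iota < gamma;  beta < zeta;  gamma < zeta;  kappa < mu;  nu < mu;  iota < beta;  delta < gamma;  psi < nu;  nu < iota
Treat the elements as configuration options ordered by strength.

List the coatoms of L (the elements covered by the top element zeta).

beta, gamma, lambda

The coatoms are exactly the elements covered by zeta: beta, gamma, lambda.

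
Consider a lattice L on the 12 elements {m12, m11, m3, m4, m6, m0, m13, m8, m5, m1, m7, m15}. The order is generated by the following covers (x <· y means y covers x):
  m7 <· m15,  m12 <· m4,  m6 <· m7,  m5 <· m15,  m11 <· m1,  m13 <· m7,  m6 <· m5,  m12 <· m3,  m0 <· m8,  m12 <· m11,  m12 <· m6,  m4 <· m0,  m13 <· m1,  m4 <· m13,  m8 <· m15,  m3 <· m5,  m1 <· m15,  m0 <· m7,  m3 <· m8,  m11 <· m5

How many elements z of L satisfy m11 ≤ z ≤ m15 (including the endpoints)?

The interval [m11, m15] = {m1, m11, m15, m5}, which has 4 elements.

4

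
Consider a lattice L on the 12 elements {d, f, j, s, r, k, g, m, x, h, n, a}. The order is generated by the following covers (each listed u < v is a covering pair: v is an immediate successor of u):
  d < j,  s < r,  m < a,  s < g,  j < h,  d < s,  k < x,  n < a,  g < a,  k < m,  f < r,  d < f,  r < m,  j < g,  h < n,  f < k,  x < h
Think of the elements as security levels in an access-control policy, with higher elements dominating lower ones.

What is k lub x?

x

Common upper bounds of {k, x}: a, h, n, x.
The least among these is x.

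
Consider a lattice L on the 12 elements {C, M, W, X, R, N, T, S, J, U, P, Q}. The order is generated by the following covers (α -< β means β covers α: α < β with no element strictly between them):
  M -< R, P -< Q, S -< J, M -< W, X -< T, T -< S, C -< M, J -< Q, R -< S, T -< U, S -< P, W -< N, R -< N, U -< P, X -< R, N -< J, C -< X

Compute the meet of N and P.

Common lower bounds of {N, P}: C, M, R, X.
The greatest among these is R.

R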